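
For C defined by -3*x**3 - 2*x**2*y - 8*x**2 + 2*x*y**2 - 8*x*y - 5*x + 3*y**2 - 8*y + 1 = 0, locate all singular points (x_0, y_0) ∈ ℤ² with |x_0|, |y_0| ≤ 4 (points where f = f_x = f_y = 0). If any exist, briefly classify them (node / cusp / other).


Singular points: {(-1, 1)}; classification: node.

Compute partial derivatives:
  f_x = -9*x**2 - 4*x*y - 16*x + 2*y**2 - 8*y - 5.
  f_y = -2*x**2 + 4*x*y - 8*x + 6*y - 8.
Scan x_0 ∈ {−4, ..., 4}. For each x_0, f_y(x_0, y) is a polynomial in y; find its integer roots y ∈ {−4, ..., 4}, then test f_x and f at those candidates.
  x = -4: f_y(-4, y) = -10*y - 8; no integer root y with |y| ≤ 4.
  x = -3: f_y(-3, y) = -6*y - 2; no integer root y with |y| ≤ 4.
  x = -2: f_y(-2, y) = -2*y; vanishes at y ∈ {0}. (-2, 0): f_x = -9 ≠ 0.
  x = -1: f_y(-1, y) = 2*y - 2; vanishes at y ∈ {1}. (-1, 1): f_x = 0, f = 0 — SINGULAR.
  x = 0: f_y(0, y) = 6*y - 8; no integer root y with |y| ≤ 4.
  x = 1: f_y(1, y) = 10*y - 18; no integer root y with |y| ≤ 4.
  x = 2: f_y(2, y) = 14*y - 32; no integer root y with |y| ≤ 4.
  x = 3: f_y(3, y) = 18*y - 50; no integer root y with |y| ≤ 4.
  x = 4: f_y(4, y) = 22*y - 72; no integer root y with |y| ≤ 4.
Only singular point on the grid: (-1, 1).
Classify: substitute x = -1 + u, y = 1 + v and expand: f = -3*u**3 - 2*u**2*v - u**2 + 2*u*v**2 + v**2.
No constant or linear terms (consistent with a singular point). Quadratic part: -u**2 + v**2. Cubic part: -3*u**3 - 2*u**2*v + 2*u*v**2.
The quadratic part v**2 - u**2 = (v − u)(v + u) splits into two distinct linear factors, so there are two distinct tangent lines y − 1 = ±(x − -1) — this is a node (ordinary double point).
Classification: node.


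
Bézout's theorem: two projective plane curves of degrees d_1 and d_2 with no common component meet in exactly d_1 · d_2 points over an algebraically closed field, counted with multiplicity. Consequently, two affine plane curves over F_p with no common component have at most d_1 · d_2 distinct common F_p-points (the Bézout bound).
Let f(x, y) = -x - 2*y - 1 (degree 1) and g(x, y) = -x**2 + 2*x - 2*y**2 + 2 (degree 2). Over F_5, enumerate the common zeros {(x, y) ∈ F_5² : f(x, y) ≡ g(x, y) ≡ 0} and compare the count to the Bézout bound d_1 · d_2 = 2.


Common zeros: {(2, 1)}; count = 1; Bézout bound = 2.

deg(f) = 1, deg(g) = 2, so Bézout bound = 2.
Scan x ∈ F_5. For each x, list the y ∈ F_5 with f(x, y) ≡ 0 and those with g(x, y) ≡ 0 (mod 5); the common zeros in that column are the intersection.
  x = 0: f ≡ 0 at y ∈ {2}; g ≡ 0 at y ∈ {1, 4}; common: ∅.
  x = 1: f ≡ 0 at y ∈ {4}; g ≡ 0 at y ∈ {2, 3}; common: ∅.
  x = 2: f ≡ 0 at y ∈ {1}; g ≡ 0 at y ∈ {1, 4}; common: {1}.
  x = 3: f ≡ 0 at y ∈ {3}; g ≡ 0 at y ∈ ∅; common: ∅.
  x = 4: f ≡ 0 at y ∈ {0}; g ≡ 0 at y ∈ ∅; common: ∅.
Collecting: common zeros = {(2, 1)}, so the count is 1.
Comparison with the Bézout bound: 1 ≤ 2 = deg(f)·deg(g), as expected for curves with no common component (the affine F_5-count falls short of the bound because intersections may lie at infinity, over extension fields, or carry multiplicity).


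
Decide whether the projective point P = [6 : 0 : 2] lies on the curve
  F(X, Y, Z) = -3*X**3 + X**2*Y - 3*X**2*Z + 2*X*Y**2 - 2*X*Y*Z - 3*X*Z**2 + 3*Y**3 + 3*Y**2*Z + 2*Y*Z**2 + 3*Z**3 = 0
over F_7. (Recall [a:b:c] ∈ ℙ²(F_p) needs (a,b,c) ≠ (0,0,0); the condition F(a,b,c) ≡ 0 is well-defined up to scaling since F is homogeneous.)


F(6,0,2) ≡ 5 (mod 7); P is NOT on the curve.

Evaluate F(6, 0, 2) term-by-term (mod 7).
  -3*X**3 ↦ -3·216·1·1 = -648
  X**2*Y ↦ 1·36·0·1 = 0
  -3*X**2*Z ↦ -3·36·1·2 = -216
  2*X*Y**2 ↦ 2·6·0·1 = 0
  -2*X*Y*Z ↦ -2·6·0·2 = 0
  -3*X*Z**2 ↦ -3·6·1·4 = -72
  3*Y**3 ↦ 3·1·0·1 = 0
  3*Y**2*Z ↦ 3·1·0·2 = 0
  2*Y*Z**2 ↦ 2·1·0·4 = 0
  3*Z**3 ↦ 3·1·1·8 = 24
Sum: F(6, 0, 2) = (-648) + (0) + (-216) + (0) + (0) + (-72) + (0) + (0) + (0) + (24) = -912.
Reducing mod 7: -912 ≡ 5 (mod 7).
Since F(a, b, c) ≡ 5 ≠ 0 (mod 7), P does NOT lie on the curve.


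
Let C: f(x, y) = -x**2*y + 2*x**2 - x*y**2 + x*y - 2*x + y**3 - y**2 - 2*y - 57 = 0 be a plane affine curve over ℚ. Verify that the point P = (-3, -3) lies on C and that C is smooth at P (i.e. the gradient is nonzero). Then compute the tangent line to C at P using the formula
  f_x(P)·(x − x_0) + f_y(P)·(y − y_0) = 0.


Tangent line at P: -44*x + y - 129 = 0.

Step 1: f(-3, -3) = 0, so P lies on C.
Step 2: partial derivatives
  f_x(x, y) = -2*x*y + 4*x - y**2 + y - 2, f_y(x, y) = -x**2 - 2*x*y + x + 3*y**2 - 2*y - 2.
  f_x(P) = -44, f_y(P) = 1 (gradient nonzero, so P is smooth).
Step 3: tangent line at P: -44·(x − -3) + 1·(y − -3) = 0.
Expanding: -44*x + y - 129 = 0.


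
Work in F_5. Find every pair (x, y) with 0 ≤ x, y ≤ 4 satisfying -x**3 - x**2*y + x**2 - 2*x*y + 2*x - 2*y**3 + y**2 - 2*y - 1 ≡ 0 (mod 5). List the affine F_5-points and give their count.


Affine F_5-points: {(1, 1), (4, 2)}; count = 2.

For each of the 25 pairs (x, y) ∈ F_5², evaluate f(x, y) mod 5. Record the zeros.
  x = 0: [0↦4, 1↦1, 2↦3, 3↦3, 4↦4]  zeros at y ∈ ∅
  x = 1: [0↦1, 1↦0, 2↦4, 3↦1, 4↦4]  zeros at y ∈ {1}
  x = 2: [0↦4, 1↦3, 2↦2, 3↦4, 4↦2]  zeros at y ∈ ∅
  x = 3: [0↦2, 1↦4, 2↦1, 3↦1, 4↦2]  zeros at y ∈ ∅
  x = 4: [0↦4, 1↦2, 2↦0, 3↦1, 4↦3]  zeros at y ∈ {2}
Collecting zeros: affine points = {(1, 1), (4, 2)}.
Total count |C(F_5)_aff| = 2.


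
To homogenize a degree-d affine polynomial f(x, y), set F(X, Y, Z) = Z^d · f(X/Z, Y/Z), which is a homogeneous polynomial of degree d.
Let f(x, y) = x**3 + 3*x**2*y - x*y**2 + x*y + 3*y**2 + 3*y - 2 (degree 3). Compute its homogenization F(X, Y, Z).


F(X, Y, Z) = X**3 + 3*X**2*Y - X*Y**2 + X*Y*Z + 3*Y**2*Z + 3*Y*Z**2 - 2*Z**3

deg(f) = 3.
Substitute x = X/Z, y = Y/Z into f, then multiply by Z^3.
  monomial 1·x^3·y^0 ↦ 1·X^3·Y^0·Z^0.
  monomial 3·x^2·y^1 ↦ 3·X^2·Y^1·Z^0.
  monomial -1·x^1·y^2 ↦ -1·X^1·Y^2·Z^0.
  monomial 1·x^1·y^1 ↦ 1·X^1·Y^1·Z^1.
  monomial 3·x^0·y^2 ↦ 3·X^0·Y^2·Z^1.
  monomial 3·x^0·y^1 ↦ 3·X^0·Y^1·Z^2.
  monomial -2·x^0·y^0 ↦ -2·X^0·Y^0·Z^3.
Collecting: F(X, Y, Z) = X**3 + 3*X**2*Y - X*Y**2 + X*Y*Z + 3*Y**2*Z + 3*Y*Z**2 - 2*Z**3.


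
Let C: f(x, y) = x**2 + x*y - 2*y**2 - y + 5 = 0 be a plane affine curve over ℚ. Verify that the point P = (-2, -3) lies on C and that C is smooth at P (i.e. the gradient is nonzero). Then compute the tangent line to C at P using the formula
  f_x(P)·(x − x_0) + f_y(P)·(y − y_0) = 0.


Tangent line at P: -7*x + 9*y + 13 = 0.

Step 1: f(-2, -3) = 0, so P lies on C.
Step 2: partial derivatives
  f_x(x, y) = 2*x + y, f_y(x, y) = x - 4*y - 1.
  f_x(P) = -7, f_y(P) = 9 (gradient nonzero, so P is smooth).
Step 3: tangent line at P: -7·(x − -2) + 9·(y − -3) = 0.
Expanding: -7*x + 9*y + 13 = 0.


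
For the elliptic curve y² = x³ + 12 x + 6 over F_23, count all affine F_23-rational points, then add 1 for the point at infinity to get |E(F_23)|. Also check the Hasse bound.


Affine points = {(0, 11), (0, 12), (3, 0), (4, 7), (4, 16), (6, 8), (6, 15), (8, 4), (8, 19), (13, 6), (13, 17), (16, 4), (16, 19), (19, 3), (19, 20), (20, 9), (20, 14), (22, 4), (22, 19)}; affine count = 19; |E(F_23)| = 20.

Discriminant check: Δ ∝ 4a³ + 27b² = 4·12³ + 27·6² = 4·1728 + 27·36 ≡ 18 (mod 23). Nonzero ⇒ E is nonsingular.
For each x ∈ F_23, compute rhs = x³ + 12·x + 6 mod 23, then count y ∈ F_23 with y² ≡ rhs.
  x = 0: rhs = 6, matching y values: 11, 12 (2 points).
  x = 1: rhs = 19, matching y values: none (0 points).
  x = 2: rhs = 15, matching y values: none (0 points).
  x = 3: rhs = 0, matching y values: 0 (1 points).
  x = 4: rhs = 3, matching y values: 7, 16 (2 points).
  x = 5: rhs = 7, matching y values: none (0 points).
  x = 6: rhs = 18, matching y values: 8, 15 (2 points).
  x = 7: rhs = 19, matching y values: none (0 points).
  x = 8: rhs = 16, matching y values: 4, 19 (2 points).
  x = 9: rhs = 15, matching y values: none (0 points).
  x = 10: rhs = 22, matching y values: none (0 points).
  x = 11: rhs = 20, matching y values: none (0 points).
  x = 12: rhs = 15, matching y values: none (0 points).
  x = 13: rhs = 13, matching y values: 6, 17 (2 points).
  x = 14: rhs = 20, matching y values: none (0 points).
  x = 15: rhs = 19, matching y values: none (0 points).
  x = 16: rhs = 16, matching y values: 4, 19 (2 points).
  x = 17: rhs = 17, matching y values: none (0 points).
  x = 18: rhs = 5, matching y values: none (0 points).
  x = 19: rhs = 9, matching y values: 3, 20 (2 points).
  x = 20: rhs = 12, matching y values: 9, 14 (2 points).
  x = 21: rhs = 20, matching y values: none (0 points).
  x = 22: rhs = 16, matching y values: 4, 19 (2 points).
Total affine count: 19.
Full point count |E(F_23)| = 19 + 1 = 20.
Hasse bound: |20 − (23+1)| = |-4| = 4 ≤ 2√23 ≈ 9.5917 ✓.


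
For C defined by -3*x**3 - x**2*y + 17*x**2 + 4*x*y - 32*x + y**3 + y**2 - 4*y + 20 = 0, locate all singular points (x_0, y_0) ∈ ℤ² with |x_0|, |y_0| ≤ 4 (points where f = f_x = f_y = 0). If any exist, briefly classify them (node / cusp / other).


Singular points: {(2, 0)}; classification: node.

Compute partial derivatives:
  f_x = -9*x**2 - 2*x*y + 34*x + 4*y - 32.
  f_y = -x**2 + 4*x + 3*y**2 + 2*y - 4.
Scan x_0 ∈ {−4, ..., 4}. For each x_0, f_y(x_0, y) is a polynomial in y; find its integer roots y ∈ {−4, ..., 4}, then test f_x and f at those candidates.
  x = -4: f_y(-4, y) = 3*y**2 + 2*y - 36; no integer root y with |y| ≤ 4.
  x = -3: f_y(-3, y) = 3*y**2 + 2*y - 25; no integer root y with |y| ≤ 4.
  x = -2: f_y(-2, y) = 3*y**2 + 2*y - 16; vanishes at y ∈ {2}. (-2, 2): f_x = -120 ≠ 0.
  x = -1: f_y(-1, y) = 3*y**2 + 2*y - 9; no integer root y with |y| ≤ 4.
  x = 0: f_y(0, y) = 3*y**2 + 2*y - 4; no integer root y with |y| ≤ 4.
  x = 1: f_y(1, y) = 3*y**2 + 2*y - 1; vanishes at y ∈ {-1}. (1, -1): f_x = -9 ≠ 0.
  x = 2: f_y(2, y) = 3*y**2 + 2*y; vanishes at y ∈ {0}. (2, 0): f_x = 0, f = 0 — SINGULAR.
  x = 3: f_y(3, y) = 3*y**2 + 2*y - 1; vanishes at y ∈ {-1}. (3, -1): f_x = -9 ≠ 0.
  x = 4: f_y(4, y) = 3*y**2 + 2*y - 4; no integer root y with |y| ≤ 4.
Only singular point on the grid: (2, 0).
Classify: substitute x = 2 + u, y = 0 + v and expand: f = -3*u**3 - u**2*v - u**2 + v**3 + v**2.
No constant or linear terms (consistent with a singular point). Quadratic part: -u**2 + v**2. Cubic part: -3*u**3 - u**2*v + v**3.
The quadratic part v**2 - u**2 = (v − u)(v + u) splits into two distinct linear factors, so there are two distinct tangent lines y − 0 = ±(x − 2) — this is a node (ordinary double point).
Classification: node.


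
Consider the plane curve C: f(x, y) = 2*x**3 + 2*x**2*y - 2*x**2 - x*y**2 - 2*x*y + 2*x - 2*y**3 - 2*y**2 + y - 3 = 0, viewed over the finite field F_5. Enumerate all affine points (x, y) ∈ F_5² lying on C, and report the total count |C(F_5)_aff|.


Affine F_5-points: {(0, 2), (1, 1), (3, 1)}; count = 3.

For each of the 25 pairs (x, y) ∈ F_5², evaluate f(x, y) mod 5. Record the zeros.
  x = 0: [0↦2, 1↦4, 2↦0, 3↦3, 4↦1]  zeros at y ∈ {2}
  x = 1: [0↦4, 1↦0, 2↦3, 3↦1, 4↦2]  zeros at y ∈ {1}
  x = 2: [0↦4, 1↦3, 2↦2, 3↦4, 4↦2]  zeros at y ∈ ∅
  x = 3: [0↦4, 1↦0, 2↦4, 3↦4, 4↦3]  zeros at y ∈ {1}
  x = 4: [0↦1, 1↦3, 2↦1, 3↦3, 4↦2]  zeros at y ∈ ∅
Collecting zeros: affine points = {(0, 2), (1, 1), (3, 1)}.
Total count |C(F_5)_aff| = 3.


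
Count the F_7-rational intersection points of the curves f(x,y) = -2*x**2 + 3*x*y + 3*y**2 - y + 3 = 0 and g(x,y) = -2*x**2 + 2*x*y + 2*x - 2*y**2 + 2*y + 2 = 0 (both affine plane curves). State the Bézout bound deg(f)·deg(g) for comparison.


Common zeros: {(4, 4), (5, 5)}; count = 2; Bézout bound = 4.

deg(f) = 2, deg(g) = 2, so Bézout bound = 4.
Scan x ∈ F_7. For each x, list the y ∈ F_7 with f(x, y) ≡ 0 and those with g(x, y) ≡ 0 (mod 7); the common zeros in that column are the intersection.
  x = 0: f ≡ 0 at y ∈ {6}; g ≡ 0 at y ∈ ∅; common: ∅.
  x = 1: f ≡ 0 at y ∈ ∅; g ≡ 0 at y ∈ {4, 5}; common: ∅.
  x = 2: f ≡ 0 at y ∈ {4, 6}; g ≡ 0 at y ∈ ∅; common: ∅.
  x = 3: f ≡ 0 at y ∈ ∅; g ≡ 0 at y ∈ ∅; common: ∅.
  x = 4: f ≡ 0 at y ∈ {4}; g ≡ 0 at y ∈ {1, 4}; common: {4}.
  x = 5: f ≡ 0 at y ∈ {2, 5}; g ≡ 0 at y ∈ {1, 5}; common: {5}.
  x = 6: f ≡ 0 at y ∈ {1, 5}; g ≡ 0 at y ∈ ∅; common: ∅.
Collecting: common zeros = {(4, 4), (5, 5)}, so the count is 2.
Comparison with the Bézout bound: 2 ≤ 4 = deg(f)·deg(g), as expected for curves with no common component (the affine F_7-count falls short of the bound because intersections may lie at infinity, over extension fields, or carry multiplicity).


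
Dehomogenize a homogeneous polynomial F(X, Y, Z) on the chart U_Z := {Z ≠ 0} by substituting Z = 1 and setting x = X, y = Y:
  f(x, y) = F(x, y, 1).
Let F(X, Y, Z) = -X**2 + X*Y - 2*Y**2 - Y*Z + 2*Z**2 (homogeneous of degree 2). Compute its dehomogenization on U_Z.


f(x, y) = -x**2 + x*y - 2*y**2 - y + 2

On U_Z we set Z = 1. Each monomial c·X^i·Y^j·Z^k in F becomes c·x^i·y^j·1^k = c·x^i·y^j.
Substituting Z = 1: F(X, Y, 1) = -x**2 + x*y - 2*y**2 - y + 2.
Note: deg(f) ≤ deg(F) = 2; strict inequality happens when F is divisible by Z (lost terms).


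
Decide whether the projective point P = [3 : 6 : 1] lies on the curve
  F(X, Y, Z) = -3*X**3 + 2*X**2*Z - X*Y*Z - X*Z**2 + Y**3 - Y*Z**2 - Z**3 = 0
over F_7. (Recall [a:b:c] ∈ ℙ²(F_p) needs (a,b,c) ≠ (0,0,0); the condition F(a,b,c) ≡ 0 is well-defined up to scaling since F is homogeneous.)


F(3,6,1) ≡ 6 (mod 7); P is NOT on the curve.

Evaluate F(3, 6, 1) term-by-term (mod 7).
  -3*X**3 ↦ -3·27·1·1 = -81
  2*X**2*Z ↦ 2·9·1·1 = 18
  -X*Y*Z ↦ -1·3·6·1 = -18
  -X*Z**2 ↦ -1·3·1·1 = -3
  Y**3 ↦ 1·1·216·1 = 216
  -Y*Z**2 ↦ -1·1·6·1 = -6
  -Z**3 ↦ -1·1·1·1 = -1
Sum: F(3, 6, 1) = (-81) + (18) + (-18) + (-3) + (216) + (-6) + (-1) = 125.
Reducing mod 7: 125 ≡ 6 (mod 7).
Since F(a, b, c) ≡ 6 ≠ 0 (mod 7), P does NOT lie on the curve.


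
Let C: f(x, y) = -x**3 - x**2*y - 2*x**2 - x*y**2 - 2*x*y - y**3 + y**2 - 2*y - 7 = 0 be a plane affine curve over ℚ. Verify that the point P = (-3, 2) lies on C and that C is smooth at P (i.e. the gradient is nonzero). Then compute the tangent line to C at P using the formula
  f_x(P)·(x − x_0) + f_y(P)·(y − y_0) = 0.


Tangent line at P: -11*x - y - 31 = 0.

Step 1: f(-3, 2) = 0, so P lies on C.
Step 2: partial derivatives
  f_x(x, y) = -3*x**2 - 2*x*y - 4*x - y**2 - 2*y, f_y(x, y) = -x**2 - 2*x*y - 2*x - 3*y**2 + 2*y - 2.
  f_x(P) = -11, f_y(P) = -1 (gradient nonzero, so P is smooth).
Step 3: tangent line at P: -11·(x − -3) + -1·(y − 2) = 0.
Expanding: -11*x - y - 31 = 0.


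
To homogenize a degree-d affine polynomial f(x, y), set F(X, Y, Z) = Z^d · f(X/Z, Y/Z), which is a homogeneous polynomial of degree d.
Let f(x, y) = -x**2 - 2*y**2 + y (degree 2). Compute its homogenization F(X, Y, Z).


F(X, Y, Z) = -X**2 - 2*Y**2 + Y*Z

deg(f) = 2.
Substitute x = X/Z, y = Y/Z into f, then multiply by Z^2.
  monomial -1·x^2·y^0 ↦ -1·X^2·Y^0·Z^0.
  monomial -2·x^0·y^2 ↦ -2·X^0·Y^2·Z^0.
  monomial 1·x^0·y^1 ↦ 1·X^0·Y^1·Z^1.
Collecting: F(X, Y, Z) = -X**2 - 2*Y**2 + Y*Z.


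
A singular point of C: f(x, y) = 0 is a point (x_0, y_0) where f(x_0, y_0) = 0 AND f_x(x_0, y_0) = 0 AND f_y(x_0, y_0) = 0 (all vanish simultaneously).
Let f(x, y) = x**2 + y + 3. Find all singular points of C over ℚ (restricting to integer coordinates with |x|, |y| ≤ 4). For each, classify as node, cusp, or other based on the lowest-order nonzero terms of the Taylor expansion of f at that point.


No singular points in the scanned grid; C is smooth there.

Compute partial derivatives:
  f_x = 2*x.
  f_y = 1.
f_y = 1 is a nonzero constant, so f_y never vanishes: no point (x, y) can satisfy f = f_x = f_y = 0. In particular no (x, y) ∈ {−4, ..., 4}² is singular; the curve is smooth.


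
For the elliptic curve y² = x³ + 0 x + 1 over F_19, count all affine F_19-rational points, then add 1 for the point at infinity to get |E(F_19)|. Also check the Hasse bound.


Affine points = {(0, 1), (0, 18), (2, 3), (2, 16), (3, 3), (3, 16), (8, 0), (12, 0), (14, 3), (14, 16), (18, 0)}; affine count = 11; |E(F_19)| = 12.

Discriminant check: Δ ∝ 4a³ + 27b² = 4·0³ + 27·1² = 4·0 + 27·1 ≡ 8 (mod 19). Nonzero ⇒ E is nonsingular.
For each x ∈ F_19, compute rhs = x³ + 0·x + 1 mod 19, then count y ∈ F_19 with y² ≡ rhs.
  x = 0: rhs = 1, matching y values: 1, 18 (2 points).
  x = 1: rhs = 2, matching y values: none (0 points).
  x = 2: rhs = 9, matching y values: 3, 16 (2 points).
  x = 3: rhs = 9, matching y values: 3, 16 (2 points).
  x = 4: rhs = 8, matching y values: none (0 points).
  x = 5: rhs = 12, matching y values: none (0 points).
  x = 6: rhs = 8, matching y values: none (0 points).
  x = 7: rhs = 2, matching y values: none (0 points).
  x = 8: rhs = 0, matching y values: 0 (1 points).
  x = 9: rhs = 8, matching y values: none (0 points).
  x = 10: rhs = 13, matching y values: none (0 points).
  x = 11: rhs = 2, matching y values: none (0 points).
  x = 12: rhs = 0, matching y values: 0 (1 points).
  x = 13: rhs = 13, matching y values: none (0 points).
  x = 14: rhs = 9, matching y values: 3, 16 (2 points).
  x = 15: rhs = 13, matching y values: none (0 points).
  x = 16: rhs = 12, matching y values: none (0 points).
  x = 17: rhs = 12, matching y values: none (0 points).
  x = 18: rhs = 0, matching y values: 0 (1 points).
Total affine count: 11.
Full point count |E(F_19)| = 11 + 1 = 12.
Hasse bound: |12 − (19+1)| = |-8| = 8 ≤ 2√19 ≈ 8.7178 ✓.


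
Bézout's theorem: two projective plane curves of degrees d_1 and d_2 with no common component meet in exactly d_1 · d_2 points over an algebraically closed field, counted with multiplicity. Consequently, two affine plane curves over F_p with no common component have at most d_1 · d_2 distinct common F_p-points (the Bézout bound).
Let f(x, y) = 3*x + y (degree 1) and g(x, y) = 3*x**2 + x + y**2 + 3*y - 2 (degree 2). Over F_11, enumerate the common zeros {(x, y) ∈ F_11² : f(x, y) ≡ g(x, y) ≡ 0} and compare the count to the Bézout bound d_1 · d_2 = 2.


Common zeros: ∅; count = 0; Bézout bound = 2.

deg(f) = 1, deg(g) = 2, so Bézout bound = 2.
Scan x ∈ F_11. For each x, list the y ∈ F_11 with f(x, y) ≡ 0 and those with g(x, y) ≡ 0 (mod 11); the common zeros in that column are the intersection.
  x = 0: f ≡ 0 at y ∈ {0}; g ≡ 0 at y ∈ ∅; common: ∅.
  x = 1: f ≡ 0 at y ∈ {8}; g ≡ 0 at y ∈ {9, 10}; common: ∅.
  x = 2: f ≡ 0 at y ∈ {5}; g ≡ 0 at y ∈ {2, 6}; common: ∅.
  x = 3: f ≡ 0 at y ∈ {2}; g ≡ 0 at y ∈ ∅; common: ∅.
  x = 4: f ≡ 0 at y ∈ {10}; g ≡ 0 at y ∈ ∅; common: ∅.
  x = 5: f ≡ 0 at y ∈ {7}; g ≡ 0 at y ∈ {2, 6}; common: ∅.
  x = 6: f ≡ 0 at y ∈ {4}; g ≡ 0 at y ∈ {9, 10}; common: ∅.
  x = 7: f ≡ 0 at y ∈ {1}; g ≡ 0 at y ∈ ∅; common: ∅.
  x = 8: f ≡ 0 at y ∈ {9}; g ≡ 0 at y ∈ {0, 8}; common: ∅.
  x = 9: f ≡ 0 at y ∈ {6}; g ≡ 0 at y ∈ ∅; common: ∅.
  x = 10: f ≡ 0 at y ∈ {3}; g ≡ 0 at y ∈ {0, 8}; common: ∅.
Collecting: common zeros = ∅, so the count is 0.
Comparison with the Bézout bound: 0 ≤ 2 = deg(f)·deg(g), as expected for curves with no common component (the affine F_11-count falls short of the bound because intersections may lie at infinity, over extension fields, or carry multiplicity).


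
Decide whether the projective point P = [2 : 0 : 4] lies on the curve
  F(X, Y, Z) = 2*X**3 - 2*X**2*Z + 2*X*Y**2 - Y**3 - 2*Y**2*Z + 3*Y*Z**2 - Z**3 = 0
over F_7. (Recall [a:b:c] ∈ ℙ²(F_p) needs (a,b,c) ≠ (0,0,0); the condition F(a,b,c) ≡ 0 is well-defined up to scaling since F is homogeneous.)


F(2,0,4) ≡ 4 (mod 7); P is NOT on the curve.

Evaluate F(2, 0, 4) term-by-term (mod 7).
  2*X**3 ↦ 2·8·1·1 = 16
  -2*X**2*Z ↦ -2·4·1·4 = -32
  2*X*Y**2 ↦ 2·2·0·1 = 0
  -Y**3 ↦ -1·1·0·1 = 0
  -2*Y**2*Z ↦ -2·1·0·4 = 0
  3*Y*Z**2 ↦ 3·1·0·16 = 0
  -Z**3 ↦ -1·1·1·64 = -64
Sum: F(2, 0, 4) = (16) + (-32) + (0) + (0) + (0) + (0) + (-64) = -80.
Reducing mod 7: -80 ≡ 4 (mod 7).
Since F(a, b, c) ≡ 4 ≠ 0 (mod 7), P does NOT lie on the curve.


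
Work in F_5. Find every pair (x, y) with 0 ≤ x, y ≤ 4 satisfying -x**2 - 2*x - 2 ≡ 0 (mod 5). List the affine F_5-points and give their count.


Affine F_5-points: {(1, 0), (1, 1), (1, 2), (1, 3), (1, 4), (2, 0), (2, 1), (2, 2), (2, 3), (2, 4)}; count = 10.

For each of the 25 pairs (x, y) ∈ F_5², evaluate f(x, y) mod 5. Record the zeros.
  x = 0: [0↦3, 1↦3, 2↦3, 3↦3, 4↦3]  zeros at y ∈ ∅
  x = 1: [0↦0, 1↦0, 2↦0, 3↦0, 4↦0]  zeros at y ∈ {0, 1, 2, 3, 4}
  x = 2: [0↦0, 1↦0, 2↦0, 3↦0, 4↦0]  zeros at y ∈ {0, 1, 2, 3, 4}
  x = 3: [0↦3, 1↦3, 2↦3, 3↦3, 4↦3]  zeros at y ∈ ∅
  x = 4: [0↦4, 1↦4, 2↦4, 3↦4, 4↦4]  zeros at y ∈ ∅
Collecting zeros: affine points = {(1, 0), (1, 1), (1, 2), (1, 3), (1, 4), (2, 0), (2, 1), (2, 2), (2, 3), (2, 4)}.
Total count |C(F_5)_aff| = 10.


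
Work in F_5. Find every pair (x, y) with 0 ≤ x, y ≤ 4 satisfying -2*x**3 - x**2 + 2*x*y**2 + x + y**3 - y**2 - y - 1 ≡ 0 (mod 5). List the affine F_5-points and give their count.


Affine F_5-points: {(1, 3), (3, 2)}; count = 2.

For each of the 25 pairs (x, y) ∈ F_5², evaluate f(x, y) mod 5. Record the zeros.
  x = 0: [0↦4, 1↦3, 2↦1, 3↦4, 4↦3]  zeros at y ∈ ∅
  x = 1: [0↦2, 1↦3, 2↦2, 3↦0, 4↦3]  zeros at y ∈ {3}
  x = 2: [0↦1, 1↦4, 2↦4, 3↦2, 4↦4]  zeros at y ∈ ∅
  x = 3: [0↦4, 1↦4, 2↦0, 3↦3, 4↦4]  zeros at y ∈ {2}
  x = 4: [0↦4, 1↦1, 2↦3, 3↦1, 4↦1]  zeros at y ∈ ∅
Collecting zeros: affine points = {(1, 3), (3, 2)}.
Total count |C(F_5)_aff| = 2.


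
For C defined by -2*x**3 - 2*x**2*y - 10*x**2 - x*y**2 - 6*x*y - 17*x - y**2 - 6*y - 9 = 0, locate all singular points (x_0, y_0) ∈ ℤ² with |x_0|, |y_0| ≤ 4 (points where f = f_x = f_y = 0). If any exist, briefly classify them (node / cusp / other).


Singular points: {(-2, 1)}; classification: cusp.

Compute partial derivatives:
  f_x = -6*x**2 - 4*x*y - 20*x - y**2 - 6*y - 17.
  f_y = -2*x**2 - 2*x*y - 6*x - 2*y - 6.
Scan x_0 ∈ {−4, ..., 4}. For each x_0, f_y(x_0, y) is a polynomial in y; find its integer roots y ∈ {−4, ..., 4}, then test f_x and f at those candidates.
  x = -4: f_y(-4, y) = 6*y - 14; no integer root y with |y| ≤ 4.
  x = -3: f_y(-3, y) = 4*y - 6; no integer root y with |y| ≤ 4.
  x = -2: f_y(-2, y) = 2*y - 2; vanishes at y ∈ {1}. (-2, 1): f_x = 0, f = 0 — SINGULAR.
  x = -1: f_y(-1, y) = -2; no integer root y with |y| ≤ 4.
  x = 0: f_y(0, y) = -2*y - 6; vanishes at y ∈ {-3}. (0, -3): f_x = -8 ≠ 0.
  x = 1: f_y(1, y) = -4*y - 14; no integer root y with |y| ≤ 4.
  x = 2: f_y(2, y) = -6*y - 26; no integer root y with |y| ≤ 4.
  x = 3: f_y(3, y) = -8*y - 42; no integer root y with |y| ≤ 4.
  x = 4: f_y(4, y) = -10*y - 62; no integer root y with |y| ≤ 4.
Only singular point on the grid: (-2, 1).
Classify: substitute x = -2 + u, y = 1 + v and expand: f = -2*u**3 - 2*u**2*v - u*v**2 + v**2.
No constant or linear terms (consistent with a singular point). Quadratic part: v**2. Cubic part: -2*u**3 - 2*u**2*v - u*v**2.
The quadratic part v**2 is a perfect square, so there is a single (double) tangent line v = 0, i.e. y = 1. Restricting the cubic part to that line (v = 0) leaves -2*u**3 ≠ 0, so f is not divisible by v and the branch is v² ≈ 2*u**3 to lowest order — this is a cusp.
Classification: cusp.


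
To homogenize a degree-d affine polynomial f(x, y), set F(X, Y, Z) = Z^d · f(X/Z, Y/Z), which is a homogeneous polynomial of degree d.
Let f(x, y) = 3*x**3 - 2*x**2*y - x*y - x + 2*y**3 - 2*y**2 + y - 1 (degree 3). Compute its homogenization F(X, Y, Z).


F(X, Y, Z) = 3*X**3 - 2*X**2*Y - X*Y*Z - X*Z**2 + 2*Y**3 - 2*Y**2*Z + Y*Z**2 - Z**3

deg(f) = 3.
Substitute x = X/Z, y = Y/Z into f, then multiply by Z^3.
  monomial 3·x^3·y^0 ↦ 3·X^3·Y^0·Z^0.
  monomial -2·x^2·y^1 ↦ -2·X^2·Y^1·Z^0.
  monomial -1·x^1·y^1 ↦ -1·X^1·Y^1·Z^1.
  monomial -1·x^1·y^0 ↦ -1·X^1·Y^0·Z^2.
  monomial 2·x^0·y^3 ↦ 2·X^0·Y^3·Z^0.
  monomial -2·x^0·y^2 ↦ -2·X^0·Y^2·Z^1.
  monomial 1·x^0·y^1 ↦ 1·X^0·Y^1·Z^2.
  monomial -1·x^0·y^0 ↦ -1·X^0·Y^0·Z^3.
Collecting: F(X, Y, Z) = 3*X**3 - 2*X**2*Y - X*Y*Z - X*Z**2 + 2*Y**3 - 2*Y**2*Z + Y*Z**2 - Z**3.


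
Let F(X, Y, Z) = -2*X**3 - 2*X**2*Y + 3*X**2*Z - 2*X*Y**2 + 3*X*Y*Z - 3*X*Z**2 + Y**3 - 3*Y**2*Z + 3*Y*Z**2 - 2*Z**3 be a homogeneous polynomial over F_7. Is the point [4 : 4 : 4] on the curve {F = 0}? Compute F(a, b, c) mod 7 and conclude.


F(4,4,4) ≡ 3 (mod 7); P is NOT on the curve.

Evaluate F(4, 4, 4) term-by-term (mod 7).
  -2*X**3 ↦ -2·64·1·1 = -128
  -2*X**2*Y ↦ -2·16·4·1 = -128
  3*X**2*Z ↦ 3·16·1·4 = 192
  -2*X*Y**2 ↦ -2·4·16·1 = -128
  3*X*Y*Z ↦ 3·4·4·4 = 192
  -3*X*Z**2 ↦ -3·4·1·16 = -192
  Y**3 ↦ 1·1·64·1 = 64
  -3*Y**2*Z ↦ -3·1·16·4 = -192
  3*Y*Z**2 ↦ 3·1·4·16 = 192
  -2*Z**3 ↦ -2·1·1·64 = -128
Sum: F(4, 4, 4) = (-128) + (-128) + (192) + (-128) + (192) + (-192) + (64) + (-192) + (192) + (-128) = -256.
Reducing mod 7: -256 ≡ 3 (mod 7).
Since F(a, b, c) ≡ 3 ≠ 0 (mod 7), P does NOT lie on the curve.


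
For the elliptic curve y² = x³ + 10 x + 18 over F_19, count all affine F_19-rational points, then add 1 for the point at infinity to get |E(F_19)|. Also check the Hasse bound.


Affine points = {(6, 3), (6, 16), (9, 1), (9, 18), (10, 4), (10, 15), (12, 2), (12, 17), (15, 3), (15, 16), (17, 3), (17, 16), (18, 8), (18, 11)}; affine count = 14; |E(F_19)| = 15.

Discriminant check: Δ ∝ 4a³ + 27b² = 4·10³ + 27·18² = 4·1000 + 27·324 ≡ 18 (mod 19). Nonzero ⇒ E is nonsingular.
For each x ∈ F_19, compute rhs = x³ + 10·x + 18 mod 19, then count y ∈ F_19 with y² ≡ rhs.
  x = 0: rhs = 18, matching y values: none (0 points).
  x = 1: rhs = 10, matching y values: none (0 points).
  x = 2: rhs = 8, matching y values: none (0 points).
  x = 3: rhs = 18, matching y values: none (0 points).
  x = 4: rhs = 8, matching y values: none (0 points).
  x = 5: rhs = 3, matching y values: none (0 points).
  x = 6: rhs = 9, matching y values: 3, 16 (2 points).
  x = 7: rhs = 13, matching y values: none (0 points).
  x = 8: rhs = 2, matching y values: none (0 points).
  x = 9: rhs = 1, matching y values: 1, 18 (2 points).
  x = 10: rhs = 16, matching y values: 4, 15 (2 points).
  x = 11: rhs = 15, matching y values: none (0 points).
  x = 12: rhs = 4, matching y values: 2, 17 (2 points).
  x = 13: rhs = 8, matching y values: none (0 points).
  x = 14: rhs = 14, matching y values: none (0 points).
  x = 15: rhs = 9, matching y values: 3, 16 (2 points).
  x = 16: rhs = 18, matching y values: none (0 points).
  x = 17: rhs = 9, matching y values: 3, 16 (2 points).
  x = 18: rhs = 7, matching y values: 8, 11 (2 points).
Total affine count: 14.
Full point count |E(F_19)| = 14 + 1 = 15.
Hasse bound: |15 − (19+1)| = |-5| = 5 ≤ 2√19 ≈ 8.7178 ✓.


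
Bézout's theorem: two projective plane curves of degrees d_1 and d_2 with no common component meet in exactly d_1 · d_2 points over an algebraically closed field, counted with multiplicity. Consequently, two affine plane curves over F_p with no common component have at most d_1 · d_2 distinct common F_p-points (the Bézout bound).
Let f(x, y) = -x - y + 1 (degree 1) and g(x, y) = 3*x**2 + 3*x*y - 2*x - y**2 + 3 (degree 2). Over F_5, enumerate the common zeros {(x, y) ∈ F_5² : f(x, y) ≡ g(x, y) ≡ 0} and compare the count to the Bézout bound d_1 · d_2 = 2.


Common zeros: ∅; count = 0; Bézout bound = 2.

deg(f) = 1, deg(g) = 2, so Bézout bound = 2.
Scan x ∈ F_5. For each x, list the y ∈ F_5 with f(x, y) ≡ 0 and those with g(x, y) ≡ 0 (mod 5); the common zeros in that column are the intersection.
  x = 0: f ≡ 0 at y ∈ {1}; g ≡ 0 at y ∈ ∅; common: ∅.
  x = 1: f ≡ 0 at y ∈ {0}; g ≡ 0 at y ∈ {4}; common: ∅.
  x = 2: f ≡ 0 at y ∈ {4}; g ≡ 0 at y ∈ {3}; common: ∅.
  x = 3: f ≡ 0 at y ∈ {3}; g ≡ 0 at y ∈ ∅; common: ∅.
  x = 4: f ≡ 0 at y ∈ {2}; g ≡ 0 at y ∈ {3, 4}; common: ∅.
Collecting: common zeros = ∅, so the count is 0.
Comparison with the Bézout bound: 0 ≤ 2 = deg(f)·deg(g), as expected for curves with no common component (the affine F_5-count falls short of the bound because intersections may lie at infinity, over extension fields, or carry multiplicity).


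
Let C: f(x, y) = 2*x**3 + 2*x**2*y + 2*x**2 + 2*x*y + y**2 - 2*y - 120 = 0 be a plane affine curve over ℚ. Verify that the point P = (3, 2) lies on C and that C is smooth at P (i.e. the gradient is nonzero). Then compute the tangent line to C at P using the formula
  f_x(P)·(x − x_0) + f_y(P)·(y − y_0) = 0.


Tangent line at P: 94*x + 26*y - 334 = 0.

Step 1: f(3, 2) = 0, so P lies on C.
Step 2: partial derivatives
  f_x(x, y) = 6*x**2 + 4*x*y + 4*x + 2*y, f_y(x, y) = 2*x**2 + 2*x + 2*y - 2.
  f_x(P) = 94, f_y(P) = 26 (gradient nonzero, so P is smooth).
Step 3: tangent line at P: 94·(x − 3) + 26·(y − 2) = 0.
Expanding: 94*x + 26*y - 334 = 0.


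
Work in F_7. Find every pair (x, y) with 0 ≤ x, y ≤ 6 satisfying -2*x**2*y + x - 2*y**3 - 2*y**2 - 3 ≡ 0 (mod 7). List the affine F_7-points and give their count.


Affine F_7-points: {(0, 1), (1, 6), (2, 6), (3, 0), (3, 3), (4, 1), (4, 4)}; count = 7.

For each of the 49 pairs (x, y) ∈ F_7², evaluate f(x, y) mod 7. Record the zeros.
  x = 0: [0↦4, 1↦0, 2↦1, 3↦2, 4↦5, 5↦5, 6↦4]  zeros at y ∈ {1}
  x = 1: [0↦5, 1↦6, 2↦5, 3↦4, 4↦5, 5↦3, 6↦0]  zeros at y ∈ {6}
  x = 2: [0↦6, 1↦1, 2↦1, 3↦1, 4↦3, 5↦2, 6↦0]  zeros at y ∈ {6}
  x = 3: [0↦0, 1↦6, 2↦3, 3↦0, 4↦6, 5↦2, 6↦4]  zeros at y ∈ {0, 3}
  x = 4: [0↦1, 1↦0, 2↦4, 3↦1, 4↦0, 5↦3, 6↦5]  zeros at y ∈ {1, 4}
  x = 5: [0↦2, 1↦4, 2↦4, 3↦4, 4↦6, 5↦5, 6↦3]  zeros at y ∈ ∅
  x = 6: [0↦3, 1↦4, 2↦3, 3↦2, 4↦3, 5↦1, 6↦5]  zeros at y ∈ ∅
Collecting zeros: affine points = {(0, 1), (1, 6), (2, 6), (3, 0), (3, 3), (4, 1), (4, 4)}.
Total count |C(F_7)_aff| = 7.


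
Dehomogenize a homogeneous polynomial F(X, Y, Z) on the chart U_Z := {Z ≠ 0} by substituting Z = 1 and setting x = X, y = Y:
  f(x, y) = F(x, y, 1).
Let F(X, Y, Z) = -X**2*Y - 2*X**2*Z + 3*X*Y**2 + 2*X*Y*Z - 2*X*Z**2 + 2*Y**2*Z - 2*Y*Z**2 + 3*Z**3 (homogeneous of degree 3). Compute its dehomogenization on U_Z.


f(x, y) = -x**2*y - 2*x**2 + 3*x*y**2 + 2*x*y - 2*x + 2*y**2 - 2*y + 3

On U_Z we set Z = 1. Each monomial c·X^i·Y^j·Z^k in F becomes c·x^i·y^j·1^k = c·x^i·y^j.
Substituting Z = 1: F(X, Y, 1) = -x**2*y - 2*x**2 + 3*x*y**2 + 2*x*y - 2*x + 2*y**2 - 2*y + 3.
Note: deg(f) ≤ deg(F) = 3; strict inequality happens when F is divisible by Z (lost terms).


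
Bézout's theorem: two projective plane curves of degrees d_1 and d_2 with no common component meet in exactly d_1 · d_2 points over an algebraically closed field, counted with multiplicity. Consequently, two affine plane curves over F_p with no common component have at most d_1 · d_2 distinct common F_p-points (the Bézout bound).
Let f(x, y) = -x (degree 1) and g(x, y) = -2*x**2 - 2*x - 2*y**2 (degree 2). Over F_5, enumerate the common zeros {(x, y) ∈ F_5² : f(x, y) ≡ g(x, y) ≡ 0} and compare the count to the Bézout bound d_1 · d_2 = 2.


Common zeros: {(0, 0)}; count = 1; Bézout bound = 2.

deg(f) = 1, deg(g) = 2, so Bézout bound = 2.
Scan x ∈ F_5. For each x, list the y ∈ F_5 with f(x, y) ≡ 0 and those with g(x, y) ≡ 0 (mod 5); the common zeros in that column are the intersection.
  x = 0: f ≡ 0 at y ∈ {0, 1, 2, 3, 4}; g ≡ 0 at y ∈ {0}; common: {0}.
  x = 1: f ≡ 0 at y ∈ ∅; g ≡ 0 at y ∈ ∅; common: ∅.
  x = 2: f ≡ 0 at y ∈ ∅; g ≡ 0 at y ∈ {2, 3}; common: ∅.
  x = 3: f ≡ 0 at y ∈ ∅; g ≡ 0 at y ∈ ∅; common: ∅.
  x = 4: f ≡ 0 at y ∈ ∅; g ≡ 0 at y ∈ {0}; common: ∅.
Collecting: common zeros = {(0, 0)}, so the count is 1.
Comparison with the Bézout bound: 1 ≤ 2 = deg(f)·deg(g), as expected for curves with no common component (the affine F_5-count falls short of the bound because intersections may lie at infinity, over extension fields, or carry multiplicity).


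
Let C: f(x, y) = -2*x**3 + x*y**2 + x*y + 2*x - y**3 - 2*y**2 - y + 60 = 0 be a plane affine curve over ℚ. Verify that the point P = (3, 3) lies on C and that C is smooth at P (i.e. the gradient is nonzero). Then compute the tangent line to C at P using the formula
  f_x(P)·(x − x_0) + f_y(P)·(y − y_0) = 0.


Tangent line at P: -40*x - 19*y + 177 = 0.

Step 1: f(3, 3) = 0, so P lies on C.
Step 2: partial derivatives
  f_x(x, y) = -6*x**2 + y**2 + y + 2, f_y(x, y) = 2*x*y + x - 3*y**2 - 4*y - 1.
  f_x(P) = -40, f_y(P) = -19 (gradient nonzero, so P is smooth).
Step 3: tangent line at P: -40·(x − 3) + -19·(y − 3) = 0.
Expanding: -40*x - 19*y + 177 = 0.


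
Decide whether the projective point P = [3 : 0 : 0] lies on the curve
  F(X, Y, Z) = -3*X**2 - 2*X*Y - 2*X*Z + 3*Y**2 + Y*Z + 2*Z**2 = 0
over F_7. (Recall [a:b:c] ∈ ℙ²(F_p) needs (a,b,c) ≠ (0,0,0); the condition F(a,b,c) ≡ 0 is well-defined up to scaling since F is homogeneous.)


F(3,0,0) ≡ 1 (mod 7); P is NOT on the curve.

Evaluate F(3, 0, 0) term-by-term (mod 7).
  -3*X**2 ↦ -3·9·1·1 = -27
  -2*X*Y ↦ -2·3·0·1 = 0
  -2*X*Z ↦ -2·3·1·0 = 0
  3*Y**2 ↦ 3·1·0·1 = 0
  Y*Z ↦ 1·1·0·0 = 0
  2*Z**2 ↦ 2·1·1·0 = 0
Sum: F(3, 0, 0) = (-27) + (0) + (0) + (0) + (0) + (0) = -27.
Reducing mod 7: -27 ≡ 1 (mod 7).
Since F(a, b, c) ≡ 1 ≠ 0 (mod 7), P does NOT lie on the curve.


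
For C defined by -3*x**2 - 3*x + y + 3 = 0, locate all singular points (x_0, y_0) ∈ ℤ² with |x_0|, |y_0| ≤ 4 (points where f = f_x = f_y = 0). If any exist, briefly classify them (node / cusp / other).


No singular points in the scanned grid; C is smooth there.

Compute partial derivatives:
  f_x = -6*x - 3.
  f_y = 1.
f_y = 1 is a nonzero constant, so f_y never vanishes: no point (x, y) can satisfy f = f_x = f_y = 0. In particular no (x, y) ∈ {−4, ..., 4}² is singular; the curve is smooth.


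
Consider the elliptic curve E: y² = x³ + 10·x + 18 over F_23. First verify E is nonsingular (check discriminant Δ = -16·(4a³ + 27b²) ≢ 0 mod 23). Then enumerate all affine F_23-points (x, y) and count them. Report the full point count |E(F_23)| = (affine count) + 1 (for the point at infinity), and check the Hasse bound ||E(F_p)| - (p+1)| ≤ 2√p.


Affine points = {(0, 8), (0, 15), (1, 11), (1, 12), (2, 0), (3, 11), (3, 12), (5, 3), (5, 20), (6, 8), (6, 15), (8, 9), (8, 14), (9, 3), (9, 20), (12, 7), (12, 16), (14, 2), (14, 21), (15, 1), (15, 22), (17, 8), (17, 15), (18, 2), (18, 21), (19, 11), (19, 12), (21, 6), (21, 17)}; affine count = 29; |E(F_23)| = 30.

Discriminant check: Δ ∝ 4a³ + 27b² = 4·10³ + 27·18² = 4·1000 + 27·324 ≡ 6 (mod 23). Nonzero ⇒ E is nonsingular.
For each x ∈ F_23, compute rhs = x³ + 10·x + 18 mod 23, then count y ∈ F_23 with y² ≡ rhs.
  x = 0: rhs = 18, matching y values: 8, 15 (2 points).
  x = 1: rhs = 6, matching y values: 11, 12 (2 points).
  x = 2: rhs = 0, matching y values: 0 (1 points).
  x = 3: rhs = 6, matching y values: 11, 12 (2 points).
  x = 4: rhs = 7, matching y values: none (0 points).
  x = 5: rhs = 9, matching y values: 3, 20 (2 points).
  x = 6: rhs = 18, matching y values: 8, 15 (2 points).
  x = 7: rhs = 17, matching y values: none (0 points).
  x = 8: rhs = 12, matching y values: 9, 14 (2 points).
  x = 9: rhs = 9, matching y values: 3, 20 (2 points).
  x = 10: rhs = 14, matching y values: none (0 points).
  x = 11: rhs = 10, matching y values: none (0 points).
  x = 12: rhs = 3, matching y values: 7, 16 (2 points).
  x = 13: rhs = 22, matching y values: none (0 points).
  x = 14: rhs = 4, matching y values: 2, 21 (2 points).
  x = 15: rhs = 1, matching y values: 1, 22 (2 points).
  x = 16: rhs = 19, matching y values: none (0 points).
  x = 17: rhs = 18, matching y values: 8, 15 (2 points).
  x = 18: rhs = 4, matching y values: 2, 21 (2 points).
  x = 19: rhs = 6, matching y values: 11, 12 (2 points).
  x = 20: rhs = 7, matching y values: none (0 points).
  x = 21: rhs = 13, matching y values: 6, 17 (2 points).
  x = 22: rhs = 7, matching y values: none (0 points).
Total affine count: 29.
Full point count |E(F_23)| = 29 + 1 = 30.
Hasse bound: |30 − (23+1)| = |6| = 6 ≤ 2√23 ≈ 9.5917 ✓.


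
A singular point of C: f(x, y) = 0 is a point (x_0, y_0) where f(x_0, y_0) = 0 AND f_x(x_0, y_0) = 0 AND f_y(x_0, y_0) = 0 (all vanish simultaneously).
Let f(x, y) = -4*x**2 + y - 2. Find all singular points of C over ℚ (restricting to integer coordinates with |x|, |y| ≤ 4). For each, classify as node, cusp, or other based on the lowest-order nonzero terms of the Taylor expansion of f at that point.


No singular points in the scanned grid; C is smooth there.

Compute partial derivatives:
  f_x = -8*x.
  f_y = 1.
f_y = 1 is a nonzero constant, so f_y never vanishes: no point (x, y) can satisfy f = f_x = f_y = 0. In particular no (x, y) ∈ {−4, ..., 4}² is singular; the curve is smooth.


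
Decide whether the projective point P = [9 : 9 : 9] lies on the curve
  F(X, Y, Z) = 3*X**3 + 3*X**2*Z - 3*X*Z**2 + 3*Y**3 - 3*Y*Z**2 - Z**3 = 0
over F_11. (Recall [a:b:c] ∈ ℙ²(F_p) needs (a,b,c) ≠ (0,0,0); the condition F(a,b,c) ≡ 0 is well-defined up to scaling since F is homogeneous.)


F(9,9,9) ≡ 6 (mod 11); P is NOT on the curve.

Evaluate F(9, 9, 9) term-by-term (mod 11).
  3*X**3 ↦ 3·729·1·1 = 2187
  3*X**2*Z ↦ 3·81·1·9 = 2187
  -3*X*Z**2 ↦ -3·9·1·81 = -2187
  3*Y**3 ↦ 3·1·729·1 = 2187
  -3*Y*Z**2 ↦ -3·1·9·81 = -2187
  -Z**3 ↦ -1·1·1·729 = -729
Sum: F(9, 9, 9) = (2187) + (2187) + (-2187) + (2187) + (-2187) + (-729) = 1458.
Reducing mod 11: 1458 ≡ 6 (mod 11).
Since F(a, b, c) ≡ 6 ≠ 0 (mod 11), P does NOT lie on the curve.


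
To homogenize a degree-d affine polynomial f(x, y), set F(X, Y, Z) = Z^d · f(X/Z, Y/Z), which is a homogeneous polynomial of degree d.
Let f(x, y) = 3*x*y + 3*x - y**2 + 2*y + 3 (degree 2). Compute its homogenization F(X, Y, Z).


F(X, Y, Z) = 3*X*Y + 3*X*Z - Y**2 + 2*Y*Z + 3*Z**2

deg(f) = 2.
Substitute x = X/Z, y = Y/Z into f, then multiply by Z^2.
  monomial 3·x^1·y^1 ↦ 3·X^1·Y^1·Z^0.
  monomial 3·x^1·y^0 ↦ 3·X^1·Y^0·Z^1.
  monomial -1·x^0·y^2 ↦ -1·X^0·Y^2·Z^0.
  monomial 2·x^0·y^1 ↦ 2·X^0·Y^1·Z^1.
  monomial 3·x^0·y^0 ↦ 3·X^0·Y^0·Z^2.
Collecting: F(X, Y, Z) = 3*X*Y + 3*X*Z - Y**2 + 2*Y*Z + 3*Z**2.


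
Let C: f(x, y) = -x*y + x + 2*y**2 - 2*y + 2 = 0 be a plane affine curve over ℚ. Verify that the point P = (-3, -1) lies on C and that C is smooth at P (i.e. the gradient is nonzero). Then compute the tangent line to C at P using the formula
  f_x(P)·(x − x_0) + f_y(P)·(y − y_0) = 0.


Tangent line at P: 2*x - 3*y + 3 = 0.

Step 1: f(-3, -1) = 0, so P lies on C.
Step 2: partial derivatives
  f_x(x, y) = 1 - y, f_y(x, y) = -x + 4*y - 2.
  f_x(P) = 2, f_y(P) = -3 (gradient nonzero, so P is smooth).
Step 3: tangent line at P: 2·(x − -3) + -3·(y − -1) = 0.
Expanding: 2*x - 3*y + 3 = 0.


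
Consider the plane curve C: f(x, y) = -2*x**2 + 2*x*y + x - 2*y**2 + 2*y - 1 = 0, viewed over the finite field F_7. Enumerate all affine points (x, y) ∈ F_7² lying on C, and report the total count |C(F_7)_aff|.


Affine F_7-points: {(1, 1), (2, 0), (2, 3), (4, 1), (4, 4), (5, 3)}; count = 6.

For each of the 49 pairs (x, y) ∈ F_7², evaluate f(x, y) mod 7. Record the zeros.
  x = 0: [0↦6, 1↦6, 2↦2, 3↦1, 4↦3, 5↦1, 6↦2]  zeros at y ∈ ∅
  x = 1: [0↦5, 1↦0, 2↦5, 3↦6, 4↦3, 5↦3, 6↦6]  zeros at y ∈ {1}
  x = 2: [0↦0, 1↦4, 2↦4, 3↦0, 4↦6, 5↦1, 6↦6]  zeros at y ∈ {0, 3}
  x = 3: [0↦5, 1↦4, 2↦6, 3↦4, 4↦5, 5↦2, 6↦2]  zeros at y ∈ ∅
  x = 4: [0↦6, 1↦0, 2↦4, 3↦4, 4↦0, 5↦6, 6↦1]  zeros at y ∈ {1, 4}
  x = 5: [0↦3, 1↦6, 2↦5, 3↦0, 4↦5, 5↦6, 6↦3]  zeros at y ∈ {3}
  x = 6: [0↦3, 1↦1, 2↦2, 3↦6, 4↦6, 5↦2, 6↦1]  zeros at y ∈ ∅
Collecting zeros: affine points = {(1, 1), (2, 0), (2, 3), (4, 1), (4, 4), (5, 3)}.
Total count |C(F_7)_aff| = 6.
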